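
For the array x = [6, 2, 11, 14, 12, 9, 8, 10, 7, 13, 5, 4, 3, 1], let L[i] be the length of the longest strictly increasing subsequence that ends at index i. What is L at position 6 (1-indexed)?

dp[i] = 1 + max{dp[j] : j<i, x[j]<x[i]} (or 1 if no such j):
i:      1  2  3  4  5  6  7  8  9 10 11 12 13 14
x[i]:   6  2 11 14 12  9  8 10  7 13  5  4  3  1
dp:     1  1  2  3  3  2  2  3  2  4  2  2  2  1
At index 6 the value is 2.

2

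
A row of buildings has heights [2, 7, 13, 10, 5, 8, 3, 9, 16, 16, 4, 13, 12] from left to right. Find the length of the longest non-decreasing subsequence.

Let dp[i] be the length of the longest such subsequence ending at index i:
i:      1  2  3  4  5  6  7  8  9 10 11 12 13
a[i]:   2  7 13 10  5  8  3  9 16 16  4 13 12
dp:     1  2  3  3  2  3  2  4  5  6  3  5  5
Maximum dp value is 6.

6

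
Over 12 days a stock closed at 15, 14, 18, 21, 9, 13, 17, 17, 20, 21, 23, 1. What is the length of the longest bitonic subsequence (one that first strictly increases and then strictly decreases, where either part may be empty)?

7

inc[i] = longest strictly increasing subsequence ending at i; dec[i] = longest strictly decreasing subsequence starting at i:
i:      1  2  3  4  5  6  7  8  9 10 11 12
a[i]:  15 14 18 21  9 13 17 17 20 21 23  1
inc:    1  1  2  3  1  2  3  3  4  5  6  1
dec:    4  3  3  3  2  2  2  2  2  2  2  1
Best peak at i=11 (value 23): inc=6, dec=2, length 6+2−1 = 7.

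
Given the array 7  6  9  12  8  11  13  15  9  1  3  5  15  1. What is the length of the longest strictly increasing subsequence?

Let dp[i] be the length of the longest such subsequence ending at index i:
i:      1  2  3  4  5  6  7  8  9 10 11 12 13 14
a[i]:   7  6  9 12  8 11 13 15  9  1  3  5 15  1
dp:     1  1  2  3  2  3  4  5  3  1  2  3  5  1
Maximum dp value is 5.

5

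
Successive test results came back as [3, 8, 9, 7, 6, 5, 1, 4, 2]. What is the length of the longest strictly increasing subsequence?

3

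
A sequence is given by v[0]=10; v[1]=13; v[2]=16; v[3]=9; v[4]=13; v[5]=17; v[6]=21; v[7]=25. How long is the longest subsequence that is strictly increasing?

Track the smallest tail for each achievable length (strict):
10 → extends → [10]
13 → extends → [10, 13]
16 → extends → [10, 13, 16]
9 → replaces 10 → [9, 13, 16]
13 → already a tail → [9, 13, 16]
17 → extends → [9, 13, 16, 17]
21 → extends → [9, 13, 16, 17, 21]
25 → extends → [9, 13, 16, 17, 21, 25]
Six tails, so the longest strictly increasing subsequence has length 6 (e.g. 10, 13, 16, 17, 21, 25).

6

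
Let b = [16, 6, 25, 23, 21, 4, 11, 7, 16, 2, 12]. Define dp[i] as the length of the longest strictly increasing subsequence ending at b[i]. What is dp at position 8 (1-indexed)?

dp[i] = 1 + max{dp[j] : j<i, b[j]<b[i]} (or 1 if no such j):
i:      1  2  3  4  5  6  7  8  9 10 11
b[i]:  16  6 25 23 21  4 11  7 16  2 12
dp:     1  1  2  2  2  1  2  2  3  1  3
At index 8 the value is 2.

2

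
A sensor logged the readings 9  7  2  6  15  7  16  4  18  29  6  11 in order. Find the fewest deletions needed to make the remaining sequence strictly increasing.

6

Fewest deletions = n − (longest strictly increasing subsequence).
Patience tails:
9 → extends → [9]
7 → replaces 9 → [7]
2 → replaces 7 → [2]
6 → extends → [2, 6]
15 → extends → [2, 6, 15]
7 → replaces 15 → [2, 6, 7]
16 → extends → [2, 6, 7, 16]
4 → replaces 6 → [2, 4, 7, 16]
18 → extends → [2, 4, 7, 16, 18]
29 → extends → [2, 4, 7, 16, 18, 29]
6 → replaces 7 → [2, 4, 6, 16, 18, 29]
11 → replaces 16 → [2, 4, 6, 11, 18, 29]
Longest strictly increasing subsequence has length 6, so deletions = 12 − 6 = 6.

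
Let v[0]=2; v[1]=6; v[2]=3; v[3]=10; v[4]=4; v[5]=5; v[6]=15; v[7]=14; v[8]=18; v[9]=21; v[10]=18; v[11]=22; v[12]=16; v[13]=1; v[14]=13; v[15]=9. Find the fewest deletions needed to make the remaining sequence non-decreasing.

8

Fewest deletions = n − (longest non-decreasing subsequence).
i:      0  1  2  3  4  5  6  7  8  9 10 11 12 13 14 15
v[i]:   2  6  3 10  4  5 15 14 18 21 18 22 16  1 13  9
dp:     1  2  2  3  3  4  5  5  6  7  7  8  6  1  5  5
max dp = 8, so deletions = 16 − 8 = 8.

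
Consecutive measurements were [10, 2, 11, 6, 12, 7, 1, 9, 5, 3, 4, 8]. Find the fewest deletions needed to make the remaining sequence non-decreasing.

8

Fewest deletions = n − (longest non-decreasing subsequence).
i:      1  2  3  4  5  6  7  8  9 10 11 12
a[i]:  10  2 11  6 12  7  1  9  5  3  4  8
dp:     1  1  2  2  3  3  1  4  2  2  3  4
max dp = 4, so deletions = 12 − 4 = 8.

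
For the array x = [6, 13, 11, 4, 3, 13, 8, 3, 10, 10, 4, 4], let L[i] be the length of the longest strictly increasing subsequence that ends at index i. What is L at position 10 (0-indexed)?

dp[i] = 1 + max{dp[j] : j<i, x[j]<x[i]} (or 1 if no such j):
i:      0  1  2  3  4  5  6  7  8  9 10 11
x[i]:   6 13 11  4  3 13  8  3 10 10  4  4
dp:     1  2  2  1  1  3  2  1  3  3  2  2
At index 10 the value is 2.

2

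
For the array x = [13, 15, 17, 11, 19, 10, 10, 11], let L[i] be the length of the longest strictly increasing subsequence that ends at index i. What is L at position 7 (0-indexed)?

dp[i] = 1 + max{dp[j] : j<i, x[j]<x[i]} (or 1 if no such j):
i:      0  1  2  3  4  5  6  7
x[i]:  13 15 17 11 19 10 10 11
dp:     1  2  3  1  4  1  1  2
At index 7 the value is 2.

2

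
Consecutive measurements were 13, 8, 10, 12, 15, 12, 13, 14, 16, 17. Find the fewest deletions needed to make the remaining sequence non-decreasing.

Fewest deletions = n − (longest non-decreasing subsequence).
i:      1  2  3  4  5  6  7  8  9 10
a[i]:  13  8 10 12 15 12 13 14 16 17
dp:     1  1  2  3  4  4  5  6  7  8
max dp = 8, so deletions = 10 − 8 = 2.

2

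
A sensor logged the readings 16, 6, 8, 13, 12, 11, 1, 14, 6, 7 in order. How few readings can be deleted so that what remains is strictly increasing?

Fewest deletions = n − (longest strictly increasing subsequence).
Patience tails:
16 → extends → [16]
6 → replaces 16 → [6]
8 → extends → [6, 8]
13 → extends → [6, 8, 13]
12 → replaces 13 → [6, 8, 12]
11 → replaces 12 → [6, 8, 11]
1 → replaces 6 → [1, 8, 11]
14 → extends → [1, 8, 11, 14]
6 → replaces 8 → [1, 6, 11, 14]
7 → replaces 11 → [1, 6, 7, 14]
Longest strictly increasing subsequence has length 4, so deletions = 10 − 4 = 6.

6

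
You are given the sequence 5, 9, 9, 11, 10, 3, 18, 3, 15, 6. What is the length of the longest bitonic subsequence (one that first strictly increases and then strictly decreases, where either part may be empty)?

6

inc[i] = longest strictly increasing subsequence ending at i; dec[i] = longest strictly decreasing subsequence starting at i:
i:      1  2  3  4  5  6  7  8  9 10
a[i]:   5  9  9 11 10  3 18  3 15  6
inc:    1  2  2  3  3  1  4  1  4  2
dec:    2  2  2  3  2  1  3  1  2  1
Best peak at i=7 (value 18): inc=4, dec=3, length 4+3−1 = 6.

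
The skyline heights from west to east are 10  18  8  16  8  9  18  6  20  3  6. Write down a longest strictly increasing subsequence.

Patience tails give the LIS length; then backtrack through the dp parents:
10 → extends → [10]
18 → extends → [10, 18]
8 → replaces 10 → [8, 18]
16 → replaces 18 → [8, 16]
8 → already a tail → [8, 16]
9 → replaces 16 → [8, 9]
18 → extends → [8, 9, 18]
6 → replaces 8 → [6, 9, 18]
20 → extends → [6, 9, 18, 20]
3 → replaces 6 → [3, 9, 18, 20]
6 → replaces 9 → [3, 6, 18, 20]
Length 4; one witness is 10, 16, 18, 20.

10, 16, 18, 20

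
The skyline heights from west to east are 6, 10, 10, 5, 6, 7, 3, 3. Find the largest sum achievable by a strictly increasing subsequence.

18

Let S[i] be the best sum of a strictly increasing subsequence ending at i:
i:      1  2  3  4  5  6  7  8
a[i]:   6 10 10  5  6  7  3  3
S:      6 16 16  5 11 18  3  3
Maximum is 18 (e.g. 5 + 6 + 7).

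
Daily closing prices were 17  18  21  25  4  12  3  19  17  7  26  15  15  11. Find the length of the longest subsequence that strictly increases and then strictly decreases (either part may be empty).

inc[i] = longest strictly increasing subsequence ending at i; dec[i] = longest strictly decreasing subsequence starting at i:
i:      1  2  3  4  5  6  7  8  9 10 11 12 13 14
a[i]:  17 18 21 25  4 12  3 19 17  7 26 15 15 11
inc:    1  2  3  4  1  2  1  3  3  2  5  3  3  3
dec:    3  4  5  5  2  2  1  4  3  1  3  2  2  1
Best peak at i=4 (value 25): inc=4, dec=5, length 4+5−1 = 8.

8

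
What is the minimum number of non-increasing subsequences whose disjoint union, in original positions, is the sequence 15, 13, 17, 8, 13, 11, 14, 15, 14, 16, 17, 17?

6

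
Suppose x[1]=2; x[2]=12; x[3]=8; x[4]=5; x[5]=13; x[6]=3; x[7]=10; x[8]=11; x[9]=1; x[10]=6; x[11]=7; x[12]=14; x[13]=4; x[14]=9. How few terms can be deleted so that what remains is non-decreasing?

9

Fewest deletions = n − (longest non-decreasing subsequence).
i:      1  2  3  4  5  6  7  8  9 10 11 12 13 14
x[i]:   2 12  8  5 13  3 10 11  1  6  7 14  4  9
dp:     1  2  2  2  3  2  3  4  1  3  4  5  3  5
max dp = 5, so deletions = 14 − 5 = 9.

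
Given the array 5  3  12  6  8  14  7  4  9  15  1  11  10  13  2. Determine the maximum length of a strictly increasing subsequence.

6

Let dp[i] be the length of the longest such subsequence ending at index i:
i:      1  2  3  4  5  6  7  8  9 10 11 12 13 14 15
a[i]:   5  3 12  6  8 14  7  4  9 15  1 11 10 13  2
dp:     1  1  2  2  3  4  3  2  4  5  1  5  5  6  2
Maximum dp value is 6.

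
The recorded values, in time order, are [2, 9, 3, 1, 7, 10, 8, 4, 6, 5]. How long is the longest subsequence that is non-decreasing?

Track the smallest tail for each achievable length (allowing ties):
2 → extends → [2]
9 → extends → [2, 9]
3 → replaces 9 → [2, 3]
1 → replaces 2 → [1, 3]
7 → extends → [1, 3, 7]
10 → extends → [1, 3, 7, 10]
8 → replaces 10 → [1, 3, 7, 8]
4 → replaces 7 → [1, 3, 4, 8]
6 → replaces 8 → [1, 3, 4, 6]
5 → replaces 6 → [1, 3, 4, 5]
Four tails, so the longest non-decreasing subsequence has length 4 (e.g. 2, 3, 7, 10).

4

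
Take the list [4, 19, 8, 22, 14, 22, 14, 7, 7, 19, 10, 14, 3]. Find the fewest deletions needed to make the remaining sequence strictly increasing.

Fewest deletions = n − (longest strictly increasing subsequence).
i:      1  2  3  4  5  6  7  8  9 10 11 12 13
a[i]:   4 19  8 22 14 22 14  7  7 19 10 14  3
dp:     1  2  2  3  3  4  3  2  2  4  3  4  1
max dp = 4, so deletions = 13 − 4 = 9.

9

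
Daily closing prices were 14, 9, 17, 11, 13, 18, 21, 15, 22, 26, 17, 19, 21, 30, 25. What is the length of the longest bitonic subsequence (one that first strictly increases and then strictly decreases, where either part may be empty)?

9

inc[i] = longest strictly increasing subsequence ending at i; dec[i] = longest strictly decreasing subsequence starting at i:
i:      1  2  3  4  5  6  7  8  9 10 11 12 13 14 15
a[i]:  14  9 17 11 13 18 21 15 22 26 17 19 21 30 25
inc:    1  1  2  2  3  4  5  4  6  7  5  6  7  8  8
dec:    2  1  2  1  1  2  2  1  2  2  1  1  1  2  1
Best peak at i=14 (value 30): inc=8, dec=2, length 8+2−1 = 9.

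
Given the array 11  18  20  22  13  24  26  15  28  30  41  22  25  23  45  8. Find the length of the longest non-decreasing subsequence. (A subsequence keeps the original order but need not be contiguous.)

10

Track the smallest tail for each achievable length (allowing ties):
11 → extends → [11]
18 → extends → [11, 18]
20 → extends → [11, 18, 20]
22 → extends → [11, 18, 20, 22]
13 → replaces 18 → [11, 13, 20, 22]
24 → extends → [11, 13, 20, 22, 24]
26 → extends → [11, 13, 20, 22, 24, 26]
15 → replaces 20 → [11, 13, 15, 22, 24, 26]
28 → extends → [11, 13, 15, 22, 24, 26, 28]
30 → extends → [11, 13, 15, 22, 24, 26, 28, 30]
41 → extends → [11, 13, 15, 22, 24, 26, 28, 30, 41]
22 → replaces 24 → [11, 13, 15, 22, 22, 26, 28, 30, 41]
25 → replaces 26 → [11, 13, 15, 22, 22, 25, 28, 30, 41]
23 → replaces 25 → [11, 13, 15, 22, 22, 23, 28, 30, 41]
45 → extends → [11, 13, 15, 22, 22, 23, 28, 30, 41, 45]
8 → replaces 11 → [8, 13, 15, 22, 22, 23, 28, 30, 41, 45]
Ten tails, so the longest non-decreasing subsequence has length 10 (e.g. 11, 18, 20, 22, 24, 26, 28, 30, 41, 45).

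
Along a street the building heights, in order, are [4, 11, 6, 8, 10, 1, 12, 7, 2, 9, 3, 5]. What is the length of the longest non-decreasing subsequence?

5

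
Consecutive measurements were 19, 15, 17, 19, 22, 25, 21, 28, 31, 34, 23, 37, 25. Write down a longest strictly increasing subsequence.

15, 17, 19, 22, 25, 28, 31, 34, 37

Patience tails give the LIS length; then backtrack through the dp parents:
19 → extends → [19]
15 → replaces 19 → [15]
17 → extends → [15, 17]
19 → extends → [15, 17, 19]
22 → extends → [15, 17, 19, 22]
25 → extends → [15, 17, 19, 22, 25]
21 → replaces 22 → [15, 17, 19, 21, 25]
28 → extends → [15, 17, 19, 21, 25, 28]
31 → extends → [15, 17, 19, 21, 25, 28, 31]
34 → extends → [15, 17, 19, 21, 25, 28, 31, 34]
23 → replaces 25 → [15, 17, 19, 21, 23, 28, 31, 34]
37 → extends → [15, 17, 19, 21, 23, 28, 31, 34, 37]
25 → replaces 28 → [15, 17, 19, 21, 23, 25, 31, 34, 37]
Length 9; one witness is 15, 17, 19, 22, 25, 28, 31, 34, 37.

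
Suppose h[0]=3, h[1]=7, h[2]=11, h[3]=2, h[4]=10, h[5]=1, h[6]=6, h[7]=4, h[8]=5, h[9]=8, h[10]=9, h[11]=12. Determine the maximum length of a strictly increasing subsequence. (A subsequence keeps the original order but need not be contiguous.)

Track the smallest tail for each achievable length (strict):
3 → extends → [3]
7 → extends → [3, 7]
11 → extends → [3, 7, 11]
2 → replaces 3 → [2, 7, 11]
10 → replaces 11 → [2, 7, 10]
1 → replaces 2 → [1, 7, 10]
6 → replaces 7 → [1, 6, 10]
4 → replaces 6 → [1, 4, 10]
5 → replaces 10 → [1, 4, 5]
8 → extends → [1, 4, 5, 8]
9 → extends → [1, 4, 5, 8, 9]
12 → extends → [1, 4, 5, 8, 9, 12]
Six tails, so the longest strictly increasing subsequence has length 6 (e.g. 3, 4, 5, 8, 9, 12).

6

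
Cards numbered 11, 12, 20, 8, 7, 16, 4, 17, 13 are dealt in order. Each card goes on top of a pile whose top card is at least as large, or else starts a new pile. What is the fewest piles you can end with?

Place each on the leftmost legal pile:
11 → new pile 1 (tops now [11])
12 → new pile 2 (tops now [11, 12])
20 → new pile 3 (tops now [11, 12, 20])
8 → pile 1 (tops now [8, 12, 20])
7 → pile 1 (tops now [7, 12, 20])
16 → pile 3 (tops now [7, 12, 16])
4 → pile 1 (tops now [4, 12, 16])
17 → new pile 4 (tops now [4, 12, 16, 17])
13 → pile 3 (tops now [4, 12, 13, 17])
Four piles.

4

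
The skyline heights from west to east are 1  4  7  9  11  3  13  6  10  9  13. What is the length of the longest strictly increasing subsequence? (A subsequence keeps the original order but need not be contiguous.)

Let dp[i] be the length of the longest such subsequence ending at index i:
i:      1  2  3  4  5  6  7  8  9 10 11
a[i]:   1  4  7  9 11  3 13  6 10  9 13
dp:     1  2  3  4  5  2  6  3  5  4  6
Maximum dp value is 6.

6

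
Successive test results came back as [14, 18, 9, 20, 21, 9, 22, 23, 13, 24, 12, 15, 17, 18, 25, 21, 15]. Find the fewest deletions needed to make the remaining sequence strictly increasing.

9

Fewest deletions = n − (longest strictly increasing subsequence).
Patience tails:
14 → extends → [14]
18 → extends → [14, 18]
9 → replaces 14 → [9, 18]
20 → extends → [9, 18, 20]
21 → extends → [9, 18, 20, 21]
9 → already a tail → [9, 18, 20, 21]
22 → extends → [9, 18, 20, 21, 22]
23 → extends → [9, 18, 20, 21, 22, 23]
13 → replaces 18 → [9, 13, 20, 21, 22, 23]
24 → extends → [9, 13, 20, 21, 22, 23, 24]
12 → replaces 13 → [9, 12, 20, 21, 22, 23, 24]
15 → replaces 20 → [9, 12, 15, 21, 22, 23, 24]
17 → replaces 21 → [9, 12, 15, 17, 22, 23, 24]
18 → replaces 22 → [9, 12, 15, 17, 18, 23, 24]
25 → extends → [9, 12, 15, 17, 18, 23, 24, 25]
21 → replaces 23 → [9, 12, 15, 17, 18, 21, 24, 25]
15 → already a tail → [9, 12, 15, 17, 18, 21, 24, 25]
Longest strictly increasing subsequence has length 8, so deletions = 17 − 8 = 9.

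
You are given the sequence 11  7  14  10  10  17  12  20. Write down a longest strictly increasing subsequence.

11, 14, 17, 20

Patience tails give the LIS length; then backtrack through the dp parents:
11 → extends → [11]
7 → replaces 11 → [7]
14 → extends → [7, 14]
10 → replaces 14 → [7, 10]
10 → already a tail → [7, 10]
17 → extends → [7, 10, 17]
12 → replaces 17 → [7, 10, 12]
20 → extends → [7, 10, 12, 20]
Length 4; one witness is 11, 14, 17, 20.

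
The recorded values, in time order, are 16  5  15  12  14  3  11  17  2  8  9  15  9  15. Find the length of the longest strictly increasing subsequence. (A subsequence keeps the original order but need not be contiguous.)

Track the smallest tail for each achievable length (strict):
16 → extends → [16]
5 → replaces 16 → [5]
15 → extends → [5, 15]
12 → replaces 15 → [5, 12]
14 → extends → [5, 12, 14]
3 → replaces 5 → [3, 12, 14]
11 → replaces 12 → [3, 11, 14]
17 → extends → [3, 11, 14, 17]
2 → replaces 3 → [2, 11, 14, 17]
8 → replaces 11 → [2, 8, 14, 17]
9 → replaces 14 → [2, 8, 9, 17]
15 → replaces 17 → [2, 8, 9, 15]
9 → already a tail → [2, 8, 9, 15]
15 → already a tail → [2, 8, 9, 15]
Four tails, so the longest strictly increasing subsequence has length 4 (e.g. 5, 12, 14, 17).

4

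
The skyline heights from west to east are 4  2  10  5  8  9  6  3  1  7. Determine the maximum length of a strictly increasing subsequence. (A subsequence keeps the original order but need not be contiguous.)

4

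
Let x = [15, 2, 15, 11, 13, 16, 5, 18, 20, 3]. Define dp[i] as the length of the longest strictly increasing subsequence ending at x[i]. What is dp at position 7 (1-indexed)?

dp[i] = 1 + max{dp[j] : j<i, x[j]<x[i]} (or 1 if no such j):
i:      1  2  3  4  5  6  7  8  9 10
x[i]:  15  2 15 11 13 16  5 18 20  3
dp:     1  1  2  2  3  4  2  5  6  2
At index 7 the value is 2.

2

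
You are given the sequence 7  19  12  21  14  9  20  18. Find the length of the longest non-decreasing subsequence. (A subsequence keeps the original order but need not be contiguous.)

Track the smallest tail for each achievable length (allowing ties):
7 → extends → [7]
19 → extends → [7, 19]
12 → replaces 19 → [7, 12]
21 → extends → [7, 12, 21]
14 → replaces 21 → [7, 12, 14]
9 → replaces 12 → [7, 9, 14]
20 → extends → [7, 9, 14, 20]
18 → replaces 20 → [7, 9, 14, 18]
Four tails, so the longest non-decreasing subsequence has length 4 (e.g. 7, 12, 14, 20).

4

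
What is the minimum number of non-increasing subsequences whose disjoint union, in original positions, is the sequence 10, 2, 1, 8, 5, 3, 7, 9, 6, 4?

Place each on the leftmost legal pile:
10 → new pile 1 (tops now [10])
2 → pile 1 (tops now [2])
1 → pile 1 (tops now [1])
8 → new pile 2 (tops now [1, 8])
5 → pile 2 (tops now [1, 5])
3 → pile 2 (tops now [1, 3])
7 → new pile 3 (tops now [1, 3, 7])
9 → new pile 4 (tops now [1, 3, 7, 9])
6 → pile 3 (tops now [1, 3, 6, 9])
4 → pile 3 (tops now [1, 3, 4, 9])
Four piles.

4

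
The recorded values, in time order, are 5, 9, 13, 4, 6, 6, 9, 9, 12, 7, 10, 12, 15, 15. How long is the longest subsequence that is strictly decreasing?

Negate each value so 'decreasing' becomes 'increasing', then run patience tails on the negated sequence:
-5 → extends → [-5]
-9 → replaces -5 → [-9]
-13 → replaces -9 → [-13]
-4 → extends → [-13, -4]
-6 → replaces -4 → [-13, -6]
-6 → already a tail → [-13, -6]
-9 → replaces -6 → [-13, -9]
-9 → already a tail → [-13, -9]
-12 → replaces -9 → [-13, -12]
-7 → extends → [-13, -12, -7]
-10 → replaces -7 → [-13, -12, -10]
-12 → already a tail → [-13, -12, -10]
-15 → replaces -13 → [-15, -12, -10]
-15 → already a tail → [-15, -12, -10]
Three tails, so the longest strictly decreasing subsequence of the original has length 3.

3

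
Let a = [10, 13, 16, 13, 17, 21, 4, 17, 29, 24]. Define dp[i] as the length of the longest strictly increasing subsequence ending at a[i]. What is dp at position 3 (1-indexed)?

3

dp[i] = 1 + max{dp[j] : j<i, a[j]<a[i]} (or 1 if no such j):
i:      1  2  3  4  5  6  7  8  9 10
a[i]:  10 13 16 13 17 21  4 17 29 24
dp:     1  2  3  2  4  5  1  4  6  6
At index 3 the value is 3.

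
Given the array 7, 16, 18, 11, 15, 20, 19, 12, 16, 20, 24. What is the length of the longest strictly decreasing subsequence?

Negate each value so 'decreasing' becomes 'increasing', then run patience tails on the negated sequence:
-7 → extends → [-7]
-16 → replaces -7 → [-16]
-18 → replaces -16 → [-18]
-11 → extends → [-18, -11]
-15 → replaces -11 → [-18, -15]
-20 → replaces -18 → [-20, -15]
-19 → replaces -15 → [-20, -19]
-12 → extends → [-20, -19, -12]
-16 → replaces -12 → [-20, -19, -16]
-20 → already a tail → [-20, -19, -16]
-24 → replaces -20 → [-24, -19, -16]
Three tails, so the longest strictly decreasing subsequence of the original has length 3.

3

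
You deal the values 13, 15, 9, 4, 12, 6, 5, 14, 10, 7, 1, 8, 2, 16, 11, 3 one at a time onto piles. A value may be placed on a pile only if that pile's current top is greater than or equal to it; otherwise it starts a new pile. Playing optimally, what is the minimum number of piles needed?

5

The minimum number of non-increasing subsequences covering a sequence equals the length of its longest strictly increasing subsequence.
LIS length is 5 (e.g. 4, 6, 7, 8, 16), so 5 piles are needed.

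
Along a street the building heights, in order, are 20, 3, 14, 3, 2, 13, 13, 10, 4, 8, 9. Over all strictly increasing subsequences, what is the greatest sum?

24

Let S[i] be the best sum of a strictly increasing subsequence ending at i:
i:      1  2  3  4  5  6  7  8  9 10 11
a[i]:  20  3 14  3  2 13 13 10  4  8  9
S:     20  3 17  3  2 16 16 13  7 15 24
Maximum is 24 (e.g. 3 + 4 + 8 + 9).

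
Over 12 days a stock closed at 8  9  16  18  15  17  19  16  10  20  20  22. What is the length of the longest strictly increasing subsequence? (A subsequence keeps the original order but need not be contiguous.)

Track the smallest tail for each achievable length (strict):
8 → extends → [8]
9 → extends → [8, 9]
16 → extends → [8, 9, 16]
18 → extends → [8, 9, 16, 18]
15 → replaces 16 → [8, 9, 15, 18]
17 → replaces 18 → [8, 9, 15, 17]
19 → extends → [8, 9, 15, 17, 19]
16 → replaces 17 → [8, 9, 15, 16, 19]
10 → replaces 15 → [8, 9, 10, 16, 19]
20 → extends → [8, 9, 10, 16, 19, 20]
20 → already a tail → [8, 9, 10, 16, 19, 20]
22 → extends → [8, 9, 10, 16, 19, 20, 22]
Seven tails, so the longest strictly increasing subsequence has length 7 (e.g. 8, 9, 16, 18, 19, 20, 22).

7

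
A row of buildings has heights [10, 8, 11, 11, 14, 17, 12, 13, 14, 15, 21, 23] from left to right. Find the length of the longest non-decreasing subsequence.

Let dp[i] be the length of the longest such subsequence ending at index i:
i:      1  2  3  4  5  6  7  8  9 10 11 12
a[i]:  10  8 11 11 14 17 12 13 14 15 21 23
dp:     1  1  2  3  4  5  4  5  6  7  8  9
Maximum dp value is 9.

9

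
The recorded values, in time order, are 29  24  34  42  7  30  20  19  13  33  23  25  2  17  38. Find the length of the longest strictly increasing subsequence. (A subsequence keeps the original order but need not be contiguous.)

Track the smallest tail for each achievable length (strict):
29 → extends → [29]
24 → replaces 29 → [24]
34 → extends → [24, 34]
42 → extends → [24, 34, 42]
7 → replaces 24 → [7, 34, 42]
30 → replaces 34 → [7, 30, 42]
20 → replaces 30 → [7, 20, 42]
19 → replaces 20 → [7, 19, 42]
13 → replaces 19 → [7, 13, 42]
33 → replaces 42 → [7, 13, 33]
23 → replaces 33 → [7, 13, 23]
25 → extends → [7, 13, 23, 25]
2 → replaces 7 → [2, 13, 23, 25]
17 → replaces 23 → [2, 13, 17, 25]
38 → extends → [2, 13, 17, 25, 38]
Five tails, so the longest strictly increasing subsequence has length 5 (e.g. 7, 20, 23, 25, 38).

5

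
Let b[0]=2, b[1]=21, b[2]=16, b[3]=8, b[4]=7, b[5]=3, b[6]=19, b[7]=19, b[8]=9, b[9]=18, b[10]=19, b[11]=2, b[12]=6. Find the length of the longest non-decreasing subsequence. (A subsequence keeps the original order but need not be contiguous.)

Track the smallest tail for each achievable length (allowing ties):
2 → extends → [2]
21 → extends → [2, 21]
16 → replaces 21 → [2, 16]
8 → replaces 16 → [2, 8]
7 → replaces 8 → [2, 7]
3 → replaces 7 → [2, 3]
19 → extends → [2, 3, 19]
19 → extends → [2, 3, 19, 19]
9 → replaces 19 → [2, 3, 9, 19]
18 → replaces 19 → [2, 3, 9, 18]
19 → extends → [2, 3, 9, 18, 19]
2 → replaces 3 → [2, 2, 9, 18, 19]
6 → replaces 9 → [2, 2, 6, 18, 19]
Five tails, so the longest non-decreasing subsequence has length 5 (e.g. 2, 16, 19, 19, 19).

5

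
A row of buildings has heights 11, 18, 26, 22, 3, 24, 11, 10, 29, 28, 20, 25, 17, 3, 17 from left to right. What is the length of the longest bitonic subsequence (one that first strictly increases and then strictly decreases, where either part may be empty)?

9

inc[i] = longest strictly increasing subsequence ending at i; dec[i] = longest strictly decreasing subsequence starting at i:
i:      1  2  3  4  5  6  7  8  9 10 11 12 13 14 15
a[i]:  11 18 26 22  3 24 11 10 29 28 20 25 17  3 17
inc:    1  2  3  3  1  4  2  2  5  5  3  5  3  1  3
dec:    3  4  5  4  1  4  3  2  5  4  3  3  2  1  1
Best peak at i=9 (value 29): inc=5, dec=5, length 5+5−1 = 9.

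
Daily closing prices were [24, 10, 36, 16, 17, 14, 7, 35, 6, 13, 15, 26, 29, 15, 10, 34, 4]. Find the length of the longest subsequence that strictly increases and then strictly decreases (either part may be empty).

8

inc[i] = longest strictly increasing subsequence ending at i; dec[i] = longest strictly decreasing subsequence starting at i:
i:      1  2  3  4  5  6  7  8  9 10 11 12 13 14 15 16 17
a[i]:  24 10 36 16 17 14  7 35  6 13 15 26 29 15 10 34  4
inc:    1  1  2  2  3  2  1  4  1  2  3  4  5  3  2  6  1
dec:    6  4  6  5  5  4  3  5  2  3  3  4  4  3  2  2  1
Best peak at i=8 (value 35): inc=4, dec=5, length 4+5−1 = 8.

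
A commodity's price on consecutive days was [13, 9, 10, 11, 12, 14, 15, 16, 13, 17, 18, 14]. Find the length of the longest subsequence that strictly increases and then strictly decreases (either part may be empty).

10

inc[i] = longest strictly increasing subsequence ending at i; dec[i] = longest strictly decreasing subsequence starting at i:
i:      1  2  3  4  5  6  7  8  9 10 11 12
a[i]:  13  9 10 11 12 14 15 16 13 17 18 14
inc:    1  1  2  3  4  5  6  7  5  8  9  6
dec:    2  1  1  1  1  2  2  2  1  2  2  1
Best peak at i=11 (value 18): inc=9, dec=2, length 9+2−1 = 10.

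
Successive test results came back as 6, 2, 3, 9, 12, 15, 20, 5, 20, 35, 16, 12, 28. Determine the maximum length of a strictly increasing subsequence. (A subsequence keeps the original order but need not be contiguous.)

7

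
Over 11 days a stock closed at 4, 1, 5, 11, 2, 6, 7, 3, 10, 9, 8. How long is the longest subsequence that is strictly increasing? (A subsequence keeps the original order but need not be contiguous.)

Track the smallest tail for each achievable length (strict):
4 → extends → [4]
1 → replaces 4 → [1]
5 → extends → [1, 5]
11 → extends → [1, 5, 11]
2 → replaces 5 → [1, 2, 11]
6 → replaces 11 → [1, 2, 6]
7 → extends → [1, 2, 6, 7]
3 → replaces 6 → [1, 2, 3, 7]
10 → extends → [1, 2, 3, 7, 10]
9 → replaces 10 → [1, 2, 3, 7, 9]
8 → replaces 9 → [1, 2, 3, 7, 8]
Five tails, so the longest strictly increasing subsequence has length 5 (e.g. 4, 5, 6, 7, 10).

5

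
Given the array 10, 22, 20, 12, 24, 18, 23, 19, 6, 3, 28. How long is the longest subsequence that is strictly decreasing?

5

Negate each value so 'decreasing' becomes 'increasing', then run patience tails on the negated sequence:
-10 → extends → [-10]
-22 → replaces -10 → [-22]
-20 → extends → [-22, -20]
-12 → extends → [-22, -20, -12]
-24 → replaces -22 → [-24, -20, -12]
-18 → replaces -12 → [-24, -20, -18]
-23 → replaces -20 → [-24, -23, -18]
-19 → replaces -18 → [-24, -23, -19]
-6 → extends → [-24, -23, -19, -6]
-3 → extends → [-24, -23, -19, -6, -3]
-28 → replaces -24 → [-28, -23, -19, -6, -3]
Five tails, so the longest strictly decreasing subsequence of the original has length 5.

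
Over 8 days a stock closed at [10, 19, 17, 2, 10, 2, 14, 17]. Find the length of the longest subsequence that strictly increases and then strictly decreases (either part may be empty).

5

inc[i] = longest strictly increasing subsequence ending at i; dec[i] = longest strictly decreasing subsequence starting at i:
i:      1  2  3  4  5  6  7  8
a[i]:  10 19 17  2 10  2 14 17
inc:    1  2  2  1  2  1  3  4
dec:    2  4  3  1  2  1  1  1
Best peak at i=2 (value 19): inc=2, dec=4, length 2+4−1 = 5.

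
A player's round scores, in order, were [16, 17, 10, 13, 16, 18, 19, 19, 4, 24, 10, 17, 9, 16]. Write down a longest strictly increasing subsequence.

Patience tails give the LIS length; then backtrack through the dp parents:
16 → extends → [16]
17 → extends → [16, 17]
10 → replaces 16 → [10, 17]
13 → replaces 17 → [10, 13]
16 → extends → [10, 13, 16]
18 → extends → [10, 13, 16, 18]
19 → extends → [10, 13, 16, 18, 19]
19 → already a tail → [10, 13, 16, 18, 19]
4 → replaces 10 → [4, 13, 16, 18, 19]
24 → extends → [4, 13, 16, 18, 19, 24]
10 → replaces 13 → [4, 10, 16, 18, 19, 24]
17 → replaces 18 → [4, 10, 16, 17, 19, 24]
9 → replaces 10 → [4, 9, 16, 17, 19, 24]
16 → already a tail → [4, 9, 16, 17, 19, 24]
Length 6; one witness is 10, 13, 16, 18, 19, 24.

10, 13, 16, 18, 19, 24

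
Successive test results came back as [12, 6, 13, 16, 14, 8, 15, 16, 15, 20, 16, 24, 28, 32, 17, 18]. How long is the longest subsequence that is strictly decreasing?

3

Let dp[i] be the longest strictly decreasing subsequence ending at i:
i:      1  2  3  4  5  6  7  8  9 10 11 12 13 14 15 16
a[i]:  12  6 13 16 14  8 15 16 15 20 16 24 28 32 17 18
dp:     1  2  1  1  2  3  2  1  2  1  2  1  1  1  2  2
Maximum is 3.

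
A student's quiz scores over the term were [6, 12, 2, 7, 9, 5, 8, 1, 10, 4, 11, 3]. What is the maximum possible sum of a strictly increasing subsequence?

Let S[i] be the best sum of a strictly increasing subsequence ending at i:
i:      1  2  3  4  5  6  7  8  9 10 11 12
a[i]:   6 12  2  7  9  5  8  1 10  4 11  3
S:      6 18  2 13 22  7 21  1 32  6 43  5
Maximum is 43 (e.g. 6 + 7 + 9 + 10 + 11).

43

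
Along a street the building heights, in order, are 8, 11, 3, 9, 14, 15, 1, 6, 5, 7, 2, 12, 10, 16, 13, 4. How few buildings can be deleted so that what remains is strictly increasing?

11

Fewest deletions = n − (longest strictly increasing subsequence).
i:      1  2  3  4  5  6  7  8  9 10 11 12 13 14 15 16
a[i]:   8 11  3  9 14 15  1  6  5  7  2 12 10 16 13  4
dp:     1  2  1  2  3  4  1  2  2  3  2  4  4  5  5  3
max dp = 5, so deletions = 16 − 5 = 11.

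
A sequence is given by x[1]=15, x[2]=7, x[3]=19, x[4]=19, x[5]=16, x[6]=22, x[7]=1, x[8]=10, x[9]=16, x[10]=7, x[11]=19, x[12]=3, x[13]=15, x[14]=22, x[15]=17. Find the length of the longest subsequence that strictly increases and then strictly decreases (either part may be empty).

6

inc[i] = longest strictly increasing subsequence ending at i; dec[i] = longest strictly decreasing subsequence starting at i:
i:      1  2  3  4  5  6  7  8  9 10 11 12 13 14 15
x[i]:  15  7 19 19 16 22  1 10 16  7 19  3 15 22 17
inc:    1  1  2  2  2  3  1  2  3  2  4  2  3  5  4
dec:    4  2  5  5  4  4  1  3  3  2  2  1  1  2  1
Best peak at i=3 (value 19): inc=2, dec=5, length 2+5−1 = 6.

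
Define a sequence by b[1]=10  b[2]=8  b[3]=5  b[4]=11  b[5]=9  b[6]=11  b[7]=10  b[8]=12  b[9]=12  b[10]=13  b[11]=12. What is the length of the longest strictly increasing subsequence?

Let dp[i] be the length of the longest such subsequence ending at index i:
i:      1  2  3  4  5  6  7  8  9 10 11
b[i]:  10  8  5 11  9 11 10 12 12 13 12
dp:     1  1  1  2  2  3  3  4  4  5  4
Maximum dp value is 5.

5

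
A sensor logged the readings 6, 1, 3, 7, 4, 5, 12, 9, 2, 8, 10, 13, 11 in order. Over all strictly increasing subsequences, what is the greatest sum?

Let S[i] be the best sum of a strictly increasing subsequence ending at i:
i:      1  2  3  4  5  6  7  8  9 10 11 12 13
a[i]:   6  1  3  7  4  5 12  9  2  8 10 13 11
S:      6  1  4 13  8 13 25 22  3 21 32 45 43
Maximum is 45 (e.g. 1 + 3 + 4 + 5 + 9 + 10 + 13).

45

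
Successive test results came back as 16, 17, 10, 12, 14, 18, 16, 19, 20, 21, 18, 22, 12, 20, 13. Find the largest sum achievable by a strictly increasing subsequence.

136

Let S[i] be the best sum of a strictly increasing subsequence ending at i:
i:       1   2   3   4   5   6   7   8   9  10  11  12  13  14  15
a[i]:   16  17  10  12  14  18  16  19  20  21  18  22  12  20  13
S:      16  33  10  22  36  54  52  73  93 114  70 136  22  93  35
Maximum is 136 (e.g. 10 + 12 + 14 + 18 + 19 + 20 + 21 + 22).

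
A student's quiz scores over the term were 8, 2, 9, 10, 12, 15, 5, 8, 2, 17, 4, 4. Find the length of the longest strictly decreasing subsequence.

Let dp[i] be the longest strictly decreasing subsequence ending at i:
i:      1  2  3  4  5  6  7  8  9 10 11 12
a[i]:   8  2  9 10 12 15  5  8  2 17  4  4
dp:     1  2  1  1  1  1  2  2  3  1  3  3
Maximum is 3.

3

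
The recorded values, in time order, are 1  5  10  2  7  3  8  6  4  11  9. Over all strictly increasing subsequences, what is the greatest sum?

32

Let S[i] be the best sum of a strictly increasing subsequence ending at i:
i:      1  2  3  4  5  6  7  8  9 10 11
a[i]:   1  5 10  2  7  3  8  6  4 11  9
S:      1  6 16  3 13  6 21 12 10 32 30
Maximum is 32 (e.g. 1 + 5 + 7 + 8 + 11).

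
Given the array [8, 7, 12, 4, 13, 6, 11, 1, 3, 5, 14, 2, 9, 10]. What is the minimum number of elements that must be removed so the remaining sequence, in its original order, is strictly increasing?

Fewest deletions = n − (longest strictly increasing subsequence).
Patience tails:
8 → extends → [8]
7 → replaces 8 → [7]
12 → extends → [7, 12]
4 → replaces 7 → [4, 12]
13 → extends → [4, 12, 13]
6 → replaces 12 → [4, 6, 13]
11 → replaces 13 → [4, 6, 11]
1 → replaces 4 → [1, 6, 11]
3 → replaces 6 → [1, 3, 11]
5 → replaces 11 → [1, 3, 5]
14 → extends → [1, 3, 5, 14]
2 → replaces 3 → [1, 2, 5, 14]
9 → replaces 14 → [1, 2, 5, 9]
10 → extends → [1, 2, 5, 9, 10]
Longest strictly increasing subsequence has length 5, so deletions = 14 − 5 = 9.

9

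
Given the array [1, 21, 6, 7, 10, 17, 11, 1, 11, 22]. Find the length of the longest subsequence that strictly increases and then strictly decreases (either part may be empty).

inc[i] = longest strictly increasing subsequence ending at i; dec[i] = longest strictly decreasing subsequence starting at i:
i:      1  2  3  4  5  6  7  8  9 10
a[i]:   1 21  6  7 10 17 11  1 11 22
inc:    1  2  2  3  4  5  5  1  5  6
dec:    1  4  2  2  2  3  2  1  1  1
Best peak at i=6 (value 17): inc=5, dec=3, length 5+3−1 = 7.

7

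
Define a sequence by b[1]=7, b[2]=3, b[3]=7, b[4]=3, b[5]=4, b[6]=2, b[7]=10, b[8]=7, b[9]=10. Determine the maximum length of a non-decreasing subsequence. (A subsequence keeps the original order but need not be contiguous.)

5

Track the smallest tail for each achievable length (allowing ties):
7 → extends → [7]
3 → replaces 7 → [3]
7 → extends → [3, 7]
3 → replaces 7 → [3, 3]
4 → extends → [3, 3, 4]
2 → replaces 3 → [2, 3, 4]
10 → extends → [2, 3, 4, 10]
7 → replaces 10 → [2, 3, 4, 7]
10 → extends → [2, 3, 4, 7, 10]
Five tails, so the longest non-decreasing subsequence has length 5 (e.g. 3, 3, 4, 10, 10).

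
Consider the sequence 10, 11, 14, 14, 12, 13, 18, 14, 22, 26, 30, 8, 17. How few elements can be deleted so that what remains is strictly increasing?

5

Fewest deletions = n − (longest strictly increasing subsequence).
i:      1  2  3  4  5  6  7  8  9 10 11 12 13
a[i]:  10 11 14 14 12 13 18 14 22 26 30  8 17
dp:     1  2  3  3  3  4  5  5  6  7  8  1  6
max dp = 8, so deletions = 13 − 8 = 5.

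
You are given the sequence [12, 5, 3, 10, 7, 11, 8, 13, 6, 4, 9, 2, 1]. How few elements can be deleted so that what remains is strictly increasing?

Fewest deletions = n − (longest strictly increasing subsequence).
Patience tails:
12 → extends → [12]
5 → replaces 12 → [5]
3 → replaces 5 → [3]
10 → extends → [3, 10]
7 → replaces 10 → [3, 7]
11 → extends → [3, 7, 11]
8 → replaces 11 → [3, 7, 8]
13 → extends → [3, 7, 8, 13]
6 → replaces 7 → [3, 6, 8, 13]
4 → replaces 6 → [3, 4, 8, 13]
9 → replaces 13 → [3, 4, 8, 9]
2 → replaces 3 → [2, 4, 8, 9]
1 → replaces 2 → [1, 4, 8, 9]
Longest strictly increasing subsequence has length 4, so deletions = 13 − 4 = 9.

9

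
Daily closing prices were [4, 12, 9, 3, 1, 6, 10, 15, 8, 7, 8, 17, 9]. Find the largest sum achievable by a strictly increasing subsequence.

Let S[i] be the best sum of a strictly increasing subsequence ending at i:
i:      1  2  3  4  5  6  7  8  9 10 11 12 13
a[i]:   4 12  9  3  1  6 10 15  8  7  8 17  9
S:      4 16 13  3  1 10 23 38 18 17 25 55 34
Maximum is 55 (e.g. 4 + 9 + 10 + 15 + 17).

55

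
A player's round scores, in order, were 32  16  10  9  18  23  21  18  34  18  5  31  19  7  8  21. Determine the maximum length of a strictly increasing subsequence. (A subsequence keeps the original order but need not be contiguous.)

4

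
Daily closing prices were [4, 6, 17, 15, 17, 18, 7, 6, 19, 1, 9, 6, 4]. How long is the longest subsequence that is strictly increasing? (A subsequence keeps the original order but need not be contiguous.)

6

Track the smallest tail for each achievable length (strict):
4 → extends → [4]
6 → extends → [4, 6]
17 → extends → [4, 6, 17]
15 → replaces 17 → [4, 6, 15]
17 → extends → [4, 6, 15, 17]
18 → extends → [4, 6, 15, 17, 18]
7 → replaces 15 → [4, 6, 7, 17, 18]
6 → already a tail → [4, 6, 7, 17, 18]
19 → extends → [4, 6, 7, 17, 18, 19]
1 → replaces 4 → [1, 6, 7, 17, 18, 19]
9 → replaces 17 → [1, 6, 7, 9, 18, 19]
6 → already a tail → [1, 6, 7, 9, 18, 19]
4 → replaces 6 → [1, 4, 7, 9, 18, 19]
Six tails, so the longest strictly increasing subsequence has length 6 (e.g. 4, 6, 15, 17, 18, 19).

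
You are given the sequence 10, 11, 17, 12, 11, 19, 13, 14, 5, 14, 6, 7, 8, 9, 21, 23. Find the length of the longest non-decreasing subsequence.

8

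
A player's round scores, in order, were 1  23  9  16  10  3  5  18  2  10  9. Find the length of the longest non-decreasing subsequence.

Track the smallest tail for each achievable length (allowing ties):
1 → extends → [1]
23 → extends → [1, 23]
9 → replaces 23 → [1, 9]
16 → extends → [1, 9, 16]
10 → replaces 16 → [1, 9, 10]
3 → replaces 9 → [1, 3, 10]
5 → replaces 10 → [1, 3, 5]
18 → extends → [1, 3, 5, 18]
2 → replaces 3 → [1, 2, 5, 18]
10 → replaces 18 → [1, 2, 5, 10]
9 → replaces 10 → [1, 2, 5, 9]
Four tails, so the longest non-decreasing subsequence has length 4 (e.g. 1, 9, 16, 18).

4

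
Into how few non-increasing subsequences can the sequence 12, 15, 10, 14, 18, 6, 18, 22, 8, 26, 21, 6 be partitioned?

Place each on the leftmost legal pile:
12 → new pile 1 (tops now [12])
15 → new pile 2 (tops now [12, 15])
10 → pile 1 (tops now [10, 15])
14 → pile 2 (tops now [10, 14])
18 → new pile 3 (tops now [10, 14, 18])
6 → pile 1 (tops now [6, 14, 18])
18 → pile 3 (tops now [6, 14, 18])
22 → new pile 4 (tops now [6, 14, 18, 22])
8 → pile 2 (tops now [6, 8, 18, 22])
26 → new pile 5 (tops now [6, 8, 18, 22, 26])
21 → pile 4 (tops now [6, 8, 18, 21, 26])
6 → pile 1 (tops now [6, 8, 18, 21, 26])
Five piles.

5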